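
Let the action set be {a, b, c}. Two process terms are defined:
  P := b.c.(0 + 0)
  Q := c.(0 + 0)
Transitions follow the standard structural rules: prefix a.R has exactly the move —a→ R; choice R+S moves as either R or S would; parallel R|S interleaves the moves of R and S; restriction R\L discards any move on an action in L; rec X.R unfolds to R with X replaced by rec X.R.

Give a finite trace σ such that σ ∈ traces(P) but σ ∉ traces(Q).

LTS(P): 3 reachable states
  s0 = b.c.(0 + 0) has moves -b-> s1
  s1 = c.(0 + 0) has moves -c-> s2
  s2 = 0 + 0 has moves ·
LTS(Q): 2 reachable states
  t0 = c.(0 + 0) has moves -c-> t1
  t1 = 0 + 0 has moves ·
Executing b from P (initial set {s0}):
  after b @ step 1: {s1}
  — P admits the full trace.
Executing b from Q (initial set {t0}):
  after b @ step 1: ∅ (Q stuck)

b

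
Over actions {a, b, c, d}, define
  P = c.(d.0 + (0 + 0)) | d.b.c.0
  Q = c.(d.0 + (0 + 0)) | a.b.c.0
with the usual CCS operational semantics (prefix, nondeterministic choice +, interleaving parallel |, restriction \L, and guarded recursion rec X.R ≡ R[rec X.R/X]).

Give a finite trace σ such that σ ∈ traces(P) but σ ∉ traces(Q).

d

LTS(P): 12 reachable states
  m0 = c.(d.0 + (0 + 0)) | d.b.c.0 | —c→ m1, —d→ m2
  m1 = (d.0 + (0 + 0)) | d.b.c.0 | —d→ m3, —d→ m4
  m2 = c.(d.0 + (0 + 0)) | b.c.0 | —b→ m5, —c→ m3
  m3 = (d.0 + (0 + 0)) | b.c.0 | —b→ m6, —d→ m7
  m4 = 0 | d.b.c.0 | —d→ m7
  m5 = c.(d.0 + (0 + 0)) | c.0 | —c→ m6, —c→ m8
  m6 = (d.0 + (0 + 0)) | c.0 | —c→ m9, —d→ m10
  m7 = 0 | b.c.0 | —b→ m10
  m8 = c.(d.0 + (0 + 0)) | 0 | —c→ m9
  m9 = (d.0 + (0 + 0)) | 0 | —d→ m11
  m10 = 0 | c.0 | —c→ m11
  m11 = 0 | 0 | stopped
LTS(Q): 12 reachable states
  n0 = c.(d.0 + (0 + 0)) | a.b.c.0 | —a→ n1, —c→ n2
  n1 = c.(d.0 + (0 + 0)) | b.c.0 | —b→ n3, —c→ n4
  n2 = (d.0 + (0 + 0)) | a.b.c.0 | —a→ n4, —d→ n5
  n3 = c.(d.0 + (0 + 0)) | c.0 | —c→ n6, —c→ n7
  n4 = (d.0 + (0 + 0)) | b.c.0 | —b→ n6, —d→ n8
  n5 = 0 | a.b.c.0 | —a→ n8
  n6 = (d.0 + (0 + 0)) | c.0 | —c→ n9, —d→ n10
  n7 = c.(d.0 + (0 + 0)) | 0 | —c→ n9
  n8 = 0 | b.c.0 | —b→ n10
  n9 = (d.0 + (0 + 0)) | 0 | —d→ n11
  n10 = 0 | c.0 | —c→ n11
  n11 = 0 | 0 | stopped
Run σ = ⟨d⟩ on P: start {m0}
  [1] d ⇒ {m2}
  ✓ P
Run σ = ⟨d⟩ on Q: start {n0}
  [1] d ⇒ no successor for Q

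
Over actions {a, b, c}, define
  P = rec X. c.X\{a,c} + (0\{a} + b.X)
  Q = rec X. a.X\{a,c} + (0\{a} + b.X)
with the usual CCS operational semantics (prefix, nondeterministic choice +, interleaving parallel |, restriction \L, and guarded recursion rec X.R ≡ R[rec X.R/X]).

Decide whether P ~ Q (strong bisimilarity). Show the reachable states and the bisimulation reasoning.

not bisimilar

LTS(P): 2 reachable states
  p0 = rec X. c.X\{a,c} + (0\{a} + b.X) ⊢ --b--▸ p0, --c--▸ p1
  p1 = (rec X. c.X\{a,c} + (0\{a} + b.X))\{a,c} ⊢ --b--▸ p1
LTS(Q): 2 reachable states
  q0 = rec X. a.X\{a,c} + (0\{a} + b.X) ⊢ --a--▸ q1, --b--▸ q0
  q1 = (rec X. a.X\{a,c} + (0\{a} + b.X))\{a,c} ⊢ --b--▸ q1
Partition-refinement fixed point:
  B0 = {p0}
  B1 = {p1, q1}
  B2 = {q0}
p0 ∈ B0, q0 ∈ B2 → different blocks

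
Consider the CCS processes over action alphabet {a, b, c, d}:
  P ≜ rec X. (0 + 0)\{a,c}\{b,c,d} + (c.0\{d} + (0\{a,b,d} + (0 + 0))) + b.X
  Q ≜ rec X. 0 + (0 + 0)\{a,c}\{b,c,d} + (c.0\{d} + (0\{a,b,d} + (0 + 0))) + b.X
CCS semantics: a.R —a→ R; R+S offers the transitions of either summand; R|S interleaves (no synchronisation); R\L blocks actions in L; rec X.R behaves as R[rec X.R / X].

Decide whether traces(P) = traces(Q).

Reachable graph of P (2 states):
  m0 = rec X. (0 + 0)\{a,c}\{b,c,d} + (c.0\{d} + (0\{a,b,d} + (0 + 0))) + b.X ⊢ -b-> m0, -c-> m1
  m1 = 0\{d} ⊢ ∅
Reachable graph of Q (2 states):
  n0 = rec X. 0 + (0 + 0)\{a,c}\{b,c,d} + (c.0\{d} + (0\{a,b,d} + (0 + 0))) + b.X ⊢ -b-> n0, -c-> n1
  n1 = 0\{d} ⊢ ∅
Coarsest stable partition (strong bisimilarity classes):
  B0 = {m0, n0}
  B1 = {m1, n1}
m0 ∈ B0, n0 ∈ B0 → same block
Bisimilar ⇒ trace-equivalent.

YES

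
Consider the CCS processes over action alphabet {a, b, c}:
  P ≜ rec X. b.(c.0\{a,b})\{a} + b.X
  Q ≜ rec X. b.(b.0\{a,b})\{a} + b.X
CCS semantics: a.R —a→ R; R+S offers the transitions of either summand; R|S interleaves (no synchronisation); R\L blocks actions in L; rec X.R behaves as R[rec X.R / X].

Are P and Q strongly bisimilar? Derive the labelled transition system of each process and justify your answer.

P ≁ Q

LTS(P): 3 reachable states
  p0 = rec X. b.(c.0\{a,b})\{a} + b.X :: ··b··> p0, ··b··> p1
  p1 = (c.0\{a,b})\{a} :: ··c··> p2
  p2 = 0\{a,b}\{a} :: ·
LTS(Q): 3 reachable states
  q0 = rec X. b.(b.0\{a,b})\{a} + b.X :: ··b··> q0, ··b··> q1
  q1 = (b.0\{a,b})\{a} :: ··b··> q2
  q2 = 0\{a,b}\{a} :: ·
Partition-refinement fixed point:
  B0 = {p0}
  B1 = {p1}
  B2 = {p2, q2}
  B3 = {q0}
  B4 = {q1}
p0 ∈ B0, q0 ∈ B3 → different blocks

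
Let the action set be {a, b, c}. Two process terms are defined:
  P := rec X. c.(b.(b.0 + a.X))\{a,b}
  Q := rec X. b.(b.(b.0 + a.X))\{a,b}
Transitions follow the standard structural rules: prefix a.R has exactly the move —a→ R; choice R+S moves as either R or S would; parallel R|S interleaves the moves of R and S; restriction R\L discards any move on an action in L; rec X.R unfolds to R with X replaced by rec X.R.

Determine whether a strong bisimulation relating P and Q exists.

P ≁ Q

P's transition system — 2 states:
  u0 = rec X. c.(b.(b.0 + a.X))\{a,b} has moves -c-> u1
  u1 = (b.(b.0 + a.(rec X. c.(b.(b.0 + a.X))\{a,b})))\{a,b} has moves stopped
Q's transition system — 2 states:
  v0 = rec X. b.(b.(b.0 + a.X))\{a,b} has moves -b-> v1
  v1 = (b.(b.0 + a.(rec X. b.(b.(b.0 + a.X))\{a,b})))\{a,b} has moves stopped
Bisimilarity quotient blocks:
  B0 = {u0}
  B1 = {u1, v1}
  B2 = {v0}
u0 ∈ B0, v0 ∈ B2 → different blocks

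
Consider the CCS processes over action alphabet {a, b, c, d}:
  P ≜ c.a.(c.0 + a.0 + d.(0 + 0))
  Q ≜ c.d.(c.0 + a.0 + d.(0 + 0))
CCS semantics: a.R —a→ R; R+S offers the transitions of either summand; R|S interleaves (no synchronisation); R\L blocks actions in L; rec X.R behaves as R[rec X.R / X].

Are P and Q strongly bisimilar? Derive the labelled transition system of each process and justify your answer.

P ≁ Q

P's transition system — 5 states:
  s0 = c.a.(c.0 + a.0 + d.(0 + 0)) :: =c=> s1
  s1 = a.(c.0 + a.0 + d.(0 + 0)) :: =a=> s2
  s2 = c.0 + a.0 + d.(0 + 0) :: =a=> s3, =c=> s3, =d=> s4
  s3 = 0 :: ∅
  s4 = 0 + 0 :: ∅
Q's transition system — 5 states:
  t0 = c.d.(c.0 + a.0 + d.(0 + 0)) :: =c=> t1
  t1 = d.(c.0 + a.0 + d.(0 + 0)) :: =d=> t2
  t2 = c.0 + a.0 + d.(0 + 0) :: =a=> t3, =c=> t3, =d=> t4
  t3 = 0 :: ∅
  t4 = 0 + 0 :: ∅
Bisimilarity quotient blocks:
  B0 = {s0}
  B1 = {s1}
  B2 = {s2, t2}
  B3 = {s3, s4, t3, t4}
  B4 = {t0}
  B5 = {t1}
s0 ∈ B0, t0 ∈ B4 → different blocks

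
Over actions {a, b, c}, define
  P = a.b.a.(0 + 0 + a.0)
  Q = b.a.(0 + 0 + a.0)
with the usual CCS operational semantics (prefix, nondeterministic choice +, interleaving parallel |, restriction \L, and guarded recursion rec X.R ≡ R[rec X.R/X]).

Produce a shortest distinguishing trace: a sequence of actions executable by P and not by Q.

a

P's transition system — 5 states:
  m0 = a.b.a.(0 + 0 + a.0) has moves —a→ m1
  m1 = b.a.(0 + 0 + a.0) has moves —b→ m2
  m2 = a.(0 + 0 + a.0) has moves —a→ m3
  m3 = 0 + 0 + a.0 has moves —a→ m4
  m4 = 0 has moves deadlocked
Q's transition system — 4 states:
  n0 = b.a.(0 + 0 + a.0) has moves —b→ n1
  n1 = a.(0 + 0 + a.0) has moves —a→ n2
  n2 = 0 + 0 + a.0 has moves —a→ n3
  n3 = 0 has moves deadlocked
Run σ = ⟨a⟩ on P: start {m0}
  after a @ step 1: {m1}
  ✓ P
Run σ = ⟨a⟩ on Q: start {n0}
  after a @ step 1: ∅ (Q stuck)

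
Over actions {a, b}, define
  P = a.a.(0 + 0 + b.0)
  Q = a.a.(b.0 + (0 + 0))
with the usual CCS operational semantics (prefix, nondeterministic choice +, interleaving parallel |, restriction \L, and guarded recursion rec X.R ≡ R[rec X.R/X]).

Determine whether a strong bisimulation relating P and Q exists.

YES

P's transition system — 4 states:
  u0 = a.a.(0 + 0 + b.0) → =a=> u1
  u1 = a.(0 + 0 + b.0) → =a=> u2
  u2 = 0 + 0 + b.0 → =b=> u3
  u3 = 0 → ·
Q's transition system — 4 states:
  v0 = a.a.(b.0 + (0 + 0)) → =a=> v1
  v1 = a.(b.0 + (0 + 0)) → =a=> v2
  v2 = b.0 + (0 + 0) → =b=> v3
  v3 = 0 → ·
Bisimilarity quotient blocks:
  B0 = {u0, v0}
  B1 = {u1, v1}
  B2 = {u2, v2}
  B3 = {u3, v3}
u0 ∈ B0, v0 ∈ B0 → same block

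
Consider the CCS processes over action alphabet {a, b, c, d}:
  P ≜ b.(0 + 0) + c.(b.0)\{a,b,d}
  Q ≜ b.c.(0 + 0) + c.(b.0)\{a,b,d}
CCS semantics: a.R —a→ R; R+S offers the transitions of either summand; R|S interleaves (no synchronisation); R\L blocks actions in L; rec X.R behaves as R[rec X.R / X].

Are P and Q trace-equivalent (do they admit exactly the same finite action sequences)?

NO — witness ⟨bc⟩

P's transition system — 3 states:
  s0 = b.(0 + 0) + c.(b.0)\{a,b,d} has moves -b-> s1, -c-> s2
  s1 = 0 + 0 has moves ·
  s2 = (b.0)\{a,b,d} has moves ·
Q's transition system — 4 states:
  t0 = b.c.(0 + 0) + c.(b.0)\{a,b,d} has moves -b-> t1, -c-> t2
  t1 = c.(0 + 0) has moves -c-> t3
  t2 = (b.0)\{a,b,d} has moves ·
  t3 = 0 + 0 has moves ·
Run σ = ⟨bc⟩ on Q: start {t0}
  [1] b ⇒ {t1}
  [2] c ⇒ {t3}
  — Q admits the full trace.
Run σ = ⟨bc⟩ on P: start {s0}
  [1] b ⇒ {s1}
  [2] c ⇒ ∅  — P cannot continue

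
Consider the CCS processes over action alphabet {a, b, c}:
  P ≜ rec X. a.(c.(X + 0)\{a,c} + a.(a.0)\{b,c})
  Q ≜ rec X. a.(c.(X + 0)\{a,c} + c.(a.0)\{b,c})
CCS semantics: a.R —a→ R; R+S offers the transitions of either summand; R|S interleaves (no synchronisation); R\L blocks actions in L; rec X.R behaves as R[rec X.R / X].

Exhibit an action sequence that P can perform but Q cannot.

aa

LTS(P): 5 reachable states
  u0 = rec X. a.(c.(X + 0)\{a,c} + a.(a.0)\{b,c}) ⊢ —a→ u1
  u1 = c.((rec X. a.(c.(X + 0)\{a,c} + a.(a.0)\{b,c})) + 0)\{a,c} + a.(a.0)\{b,c} ⊢ —a→ u2, —c→ u3
  u2 = (a.0)\{b,c} ⊢ —a→ u4
  u3 = ((rec X. a.(c.(X + 0)\{a,c} + a.(a.0)\{b,c})) + 0)\{a,c} ⊢ stopped
  u4 = 0\{b,c} ⊢ stopped
LTS(Q): 5 reachable states
  v0 = rec X. a.(c.(X + 0)\{a,c} + c.(a.0)\{b,c}) ⊢ —a→ v1
  v1 = c.((rec X. a.(c.(X + 0)\{a,c} + c.(a.0)\{b,c})) + 0)\{a,c} + c.(a.0)\{b,c} ⊢ —c→ v2, —c→ v3
  v2 = ((rec X. a.(c.(X + 0)\{a,c} + c.(a.0)\{b,c})) + 0)\{a,c} ⊢ stopped
  v3 = (a.0)\{b,c} ⊢ —a→ v4
  v4 = 0\{b,c} ⊢ stopped
Run σ = ⟨aa⟩ on P: start {u0}
  [1] a ⇒ {u1}
  [2] a ⇒ {u2}
  ✓ P
Run σ = ⟨aa⟩ on Q: start {v0}
  [1] a ⇒ {v1}
  [2] a ⇒ ∅ (Q stuck)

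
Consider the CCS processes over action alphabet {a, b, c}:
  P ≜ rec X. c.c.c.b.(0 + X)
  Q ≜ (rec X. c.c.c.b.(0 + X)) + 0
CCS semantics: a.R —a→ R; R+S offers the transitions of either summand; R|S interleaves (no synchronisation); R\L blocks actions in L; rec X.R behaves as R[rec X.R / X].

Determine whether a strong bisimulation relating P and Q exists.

YES

LTS(P): 5 reachable states
  s0 = rec X. c.c.c.b.(0 + X) has moves —c→ s1
  s1 = c.c.b.(0 + (rec X. c.c.c.b.(0 + X))) has moves —c→ s2
  s2 = c.b.(0 + (rec X. c.c.c.b.(0 + X))) has moves —c→ s3
  s3 = b.(0 + (rec X. c.c.c.b.(0 + X))) has moves —b→ s4
  s4 = 0 + (rec X. c.c.c.b.(0 + X)) has moves —c→ s1
LTS(Q): 5 reachable states
  t0 = (rec X. c.c.c.b.(0 + X)) + 0 has moves —c→ t1
  t1 = c.c.b.(0 + (rec X. c.c.c.b.(0 + X))) has moves —c→ t2
  t2 = c.b.(0 + (rec X. c.c.c.b.(0 + X))) has moves —c→ t3
  t3 = b.(0 + (rec X. c.c.c.b.(0 + X))) has moves —b→ t4
  t4 = 0 + (rec X. c.c.c.b.(0 + X)) has moves —c→ t1
Coarsest stable partition (strong bisimilarity classes):
  B0 = {s0, s4, t0, t4}
  B1 = {s1, t1}
  B2 = {s2, t2}
  B3 = {s3, t3}
s0 ∈ B0, t0 ∈ B0 → same block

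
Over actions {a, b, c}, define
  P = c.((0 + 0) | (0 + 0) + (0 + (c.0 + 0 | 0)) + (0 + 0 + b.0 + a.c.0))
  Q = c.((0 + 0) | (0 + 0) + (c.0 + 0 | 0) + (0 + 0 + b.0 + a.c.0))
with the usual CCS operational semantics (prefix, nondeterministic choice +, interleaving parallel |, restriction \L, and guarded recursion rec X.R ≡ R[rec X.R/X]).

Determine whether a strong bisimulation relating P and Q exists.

YES

P's transition system — 4 states:
  p0 = c.((0 + 0) | (0 + 0) + (0 + (c.0 + 0 | 0)) + (0 + 0 + b.0 + a.c.0)) :: --c--▸ p1
  p1 = (0 + 0) | (0 + 0) + (0 + (c.0 + 0 | 0)) + (0 + 0 + b.0 + a.c.0) :: --a--▸ p2, --b--▸ p3, --c--▸ p3
  p2 = c.0 :: --c--▸ p3
  p3 = 0 :: (no moves)
Q's transition system — 4 states:
  q0 = c.((0 + 0) | (0 + 0) + (c.0 + 0 | 0) + (0 + 0 + b.0 + a.c.0)) :: --c--▸ q1
  q1 = (0 + 0) | (0 + 0) + (c.0 + 0 | 0) + (0 + 0 + b.0 + a.c.0) :: --a--▸ q2, --b--▸ q3, --c--▸ q3
  q2 = c.0 :: --c--▸ q3
  q3 = 0 :: (no moves)
Coarsest stable partition (strong bisimilarity classes):
  B0 = {p0, q0}
  B1 = {p1, q1}
  B2 = {p3, q3}
  B3 = {p2, q2}
p0 ∈ B0, q0 ∈ B0 → same block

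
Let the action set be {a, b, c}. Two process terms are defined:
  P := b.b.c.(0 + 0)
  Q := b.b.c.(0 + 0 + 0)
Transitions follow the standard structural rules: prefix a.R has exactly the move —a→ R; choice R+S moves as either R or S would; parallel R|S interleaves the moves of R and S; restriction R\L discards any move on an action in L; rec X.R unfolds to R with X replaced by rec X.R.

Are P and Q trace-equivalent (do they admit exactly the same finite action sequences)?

traces(P) = traces(Q)

Reachable graph of P (4 states):
  u0 = b.b.c.(0 + 0) → -b-> u1
  u1 = b.c.(0 + 0) → -b-> u2
  u2 = c.(0 + 0) → -c-> u3
  u3 = 0 + 0 → ·
Reachable graph of Q (4 states):
  v0 = b.b.c.(0 + 0 + 0) → -b-> v1
  v1 = b.c.(0 + 0 + 0) → -b-> v2
  v2 = c.(0 + 0 + 0) → -c-> v3
  v3 = 0 + 0 + 0 → ·
Bisimilarity quotient blocks:
  B0 = {u0, v0}
  B1 = {u1, v1}
  B2 = {u2, v2}
  B3 = {u3, v3}
u0 ∈ B0, v0 ∈ B0 → same block
Bisimilar ⇒ trace-equivalent.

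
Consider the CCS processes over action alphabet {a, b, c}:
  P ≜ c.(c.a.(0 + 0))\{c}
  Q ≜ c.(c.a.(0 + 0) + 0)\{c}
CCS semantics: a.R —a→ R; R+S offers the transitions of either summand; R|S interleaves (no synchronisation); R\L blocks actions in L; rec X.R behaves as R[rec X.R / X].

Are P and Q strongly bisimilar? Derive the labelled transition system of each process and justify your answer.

bisimilar

P's transition system — 2 states:
  m0 = c.(c.a.(0 + 0))\{c} :: --c--▸ m1
  m1 = (c.a.(0 + 0))\{c} :: deadlocked
Q's transition system — 2 states:
  n0 = c.(c.a.(0 + 0) + 0)\{c} :: --c--▸ n1
  n1 = (c.a.(0 + 0) + 0)\{c} :: deadlocked
Coarsest stable partition (strong bisimilarity classes):
  B0 = {m0, n0}
  B1 = {m1, n1}
m0 ∈ B0, n0 ∈ B0 → same block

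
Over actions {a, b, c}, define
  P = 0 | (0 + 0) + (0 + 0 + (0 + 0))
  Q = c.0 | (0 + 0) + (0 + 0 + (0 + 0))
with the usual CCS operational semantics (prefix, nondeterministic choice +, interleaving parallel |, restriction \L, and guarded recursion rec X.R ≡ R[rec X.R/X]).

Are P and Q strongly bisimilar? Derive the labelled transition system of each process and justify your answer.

not bisimilar

Reachable graph of P (1 states):
  s0 = 0 | (0 + 0) + (0 + 0 + (0 + 0)) | (no moves)
Reachable graph of Q (2 states):
  t0 = c.0 | (0 + 0) + (0 + 0 + (0 + 0)) | —c→ t1
  t1 = 0 | (0 + 0) | (no moves)
Bisimilarity quotient blocks:
  B0 = {s0, t1}
  B1 = {t0}
s0 ∈ B0, t0 ∈ B1 → different blocks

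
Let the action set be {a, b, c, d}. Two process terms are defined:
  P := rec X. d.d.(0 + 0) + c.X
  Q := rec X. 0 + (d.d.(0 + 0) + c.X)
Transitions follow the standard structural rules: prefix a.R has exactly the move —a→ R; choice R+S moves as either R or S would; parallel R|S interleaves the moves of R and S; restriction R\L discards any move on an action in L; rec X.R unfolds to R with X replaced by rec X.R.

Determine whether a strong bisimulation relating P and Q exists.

P's transition system — 3 states:
  p0 = rec X. d.d.(0 + 0) + c.X → -c-> p0, -d-> p1
  p1 = d.(0 + 0) → -d-> p2
  p2 = 0 + 0 → ·
Q's transition system — 3 states:
  q0 = rec X. 0 + (d.d.(0 + 0) + c.X) → -c-> q0, -d-> q1
  q1 = d.(0 + 0) → -d-> q2
  q2 = 0 + 0 → ·
Partition-refinement fixed point:
  B0 = {p0, q0}
  B1 = {p1, q1}
  B2 = {p2, q2}
p0 ∈ B0, q0 ∈ B0 → same block

P ~ Q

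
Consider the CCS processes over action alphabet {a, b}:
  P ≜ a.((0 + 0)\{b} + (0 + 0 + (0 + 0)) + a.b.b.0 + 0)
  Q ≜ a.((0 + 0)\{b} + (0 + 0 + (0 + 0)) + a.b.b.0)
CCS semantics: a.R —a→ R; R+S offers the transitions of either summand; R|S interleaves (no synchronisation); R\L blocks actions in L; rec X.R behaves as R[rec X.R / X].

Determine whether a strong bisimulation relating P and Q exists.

P ~ Q

Reachable graph of P (5 states):
  s0 = a.((0 + 0)\{b} + (0 + 0 + (0 + 0)) + a.b.b.0 + 0) has moves =a=> s1
  s1 = (0 + 0)\{b} + (0 + 0 + (0 + 0)) + a.b.b.0 + 0 has moves =a=> s2
  s2 = b.b.0 has moves =b=> s3
  s3 = b.0 has moves =b=> s4
  s4 = 0 has moves ·
Reachable graph of Q (5 states):
  t0 = a.((0 + 0)\{b} + (0 + 0 + (0 + 0)) + a.b.b.0) has moves =a=> t1
  t1 = (0 + 0)\{b} + (0 + 0 + (0 + 0)) + a.b.b.0 has moves =a=> t2
  t2 = b.b.0 has moves =b=> t3
  t3 = b.0 has moves =b=> t4
  t4 = 0 has moves ·
Bisimilarity quotient blocks:
  B0 = {s0, t0}
  B1 = {s1, t1}
  B2 = {s2, t2}
  B3 = {s3, t3}
  B4 = {s4, t4}
s0 ∈ B0, t0 ∈ B0 → same block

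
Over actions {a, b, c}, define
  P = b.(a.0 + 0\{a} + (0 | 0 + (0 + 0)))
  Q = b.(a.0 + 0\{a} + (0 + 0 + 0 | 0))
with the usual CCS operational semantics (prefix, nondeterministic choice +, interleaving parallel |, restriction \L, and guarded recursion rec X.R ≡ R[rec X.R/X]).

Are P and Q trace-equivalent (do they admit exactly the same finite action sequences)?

P's transition system — 3 states:
  u0 = b.(a.0 + 0\{a} + (0 | 0 + (0 + 0))) :: --b--▸ u1
  u1 = a.0 + 0\{a} + (0 | 0 + (0 + 0)) :: --a--▸ u2
  u2 = 0 :: (no moves)
Q's transition system — 3 states:
  v0 = b.(a.0 + 0\{a} + (0 + 0 + 0 | 0)) :: --b--▸ v1
  v1 = a.0 + 0\{a} + (0 + 0 + 0 | 0) :: --a--▸ v2
  v2 = 0 :: (no moves)
Coarsest stable partition (strong bisimilarity classes):
  B0 = {u0, v0}
  B1 = {u1, v1}
  B2 = {u2, v2}
u0 ∈ B0, v0 ∈ B0 → same block
Bisimilar ⇒ trace-equivalent.

YES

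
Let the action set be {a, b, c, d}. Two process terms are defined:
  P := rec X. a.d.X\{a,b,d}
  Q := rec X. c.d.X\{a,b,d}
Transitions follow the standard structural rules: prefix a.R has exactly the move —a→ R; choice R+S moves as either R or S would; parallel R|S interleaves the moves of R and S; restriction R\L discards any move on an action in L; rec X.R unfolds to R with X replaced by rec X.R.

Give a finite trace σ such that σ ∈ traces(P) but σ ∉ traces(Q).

P's transition system — 3 states:
  m0 = rec X. a.d.X\{a,b,d} has moves --a--▸ m1
  m1 = d.(rec X. a.d.X\{a,b,d})\{a,b,d} has moves --d--▸ m2
  m2 = (rec X. a.d.X\{a,b,d})\{a,b,d} has moves (no moves)
Q's transition system — 4 states:
  n0 = rec X. c.d.X\{a,b,d} has moves --c--▸ n1
  n1 = d.(rec X. c.d.X\{a,b,d})\{a,b,d} has moves --d--▸ n2
  n2 = (rec X. c.d.X\{a,b,d})\{a,b,d} has moves --c--▸ n3
  n3 = (d.(rec X. c.d.X\{a,b,d})\{a,b,d})\{a,b,d} has moves (no moves)
Trace ⟨a⟩ through P, begin at {m0}:
  [1] a ⇒ {m1}
  P completes σ.
Trace ⟨a⟩ through Q, begin at {n0}:
  [1] a ⇒ ∅  — Q cannot continue

a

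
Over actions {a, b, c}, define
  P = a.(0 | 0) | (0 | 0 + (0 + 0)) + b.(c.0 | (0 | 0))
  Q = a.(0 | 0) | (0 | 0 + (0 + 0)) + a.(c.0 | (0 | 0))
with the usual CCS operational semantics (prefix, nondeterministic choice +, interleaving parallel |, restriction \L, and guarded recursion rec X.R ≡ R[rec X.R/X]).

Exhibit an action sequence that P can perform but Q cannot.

b

P's transition system — 4 states:
  m0 = a.(0 | 0) | (0 | 0 + (0 + 0)) + b.(c.0 | (0 | 0)) :: -a-> m1, -b-> m2
  m1 = 0 | 0 | (0 | 0 + (0 + 0)) :: deadlocked
  m2 = c.0 | (0 | 0) :: -c-> m3
  m3 = 0 | (0 | 0) :: deadlocked
Q's transition system — 4 states:
  n0 = a.(0 | 0) | (0 | 0 + (0 + 0)) + a.(c.0 | (0 | 0)) :: -a-> n1, -a-> n2
  n1 = 0 | 0 | (0 | 0 + (0 + 0)) :: deadlocked
  n2 = c.0 | (0 | 0) :: -c-> n3
  n3 = 0 | (0 | 0) :: deadlocked
Trace ⟨b⟩ through P, begin at {m0}:
  step 1 (b): {m2}
  P completes σ.
Trace ⟨b⟩ through Q, begin at {n0}:
  step 1 (b): no successor for Q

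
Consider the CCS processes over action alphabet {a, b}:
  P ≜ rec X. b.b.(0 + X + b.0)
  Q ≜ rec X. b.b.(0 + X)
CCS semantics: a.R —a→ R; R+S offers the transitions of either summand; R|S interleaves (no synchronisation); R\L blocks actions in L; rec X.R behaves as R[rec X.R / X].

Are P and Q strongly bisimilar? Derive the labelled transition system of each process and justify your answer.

P's transition system — 4 states:
  m0 = rec X. b.b.(0 + X + b.0) :: =b=> m1
  m1 = b.(0 + (rec X. b.b.(0 + X + b.0)) + b.0) :: =b=> m2
  m2 = 0 + (rec X. b.b.(0 + X + b.0)) + b.0 :: =b=> m1, =b=> m3
  m3 = 0 :: stopped
Q's transition system — 3 states:
  n0 = rec X. b.b.(0 + X) :: =b=> n1
  n1 = b.(0 + (rec X. b.b.(0 + X))) :: =b=> n2
  n2 = 0 + (rec X. b.b.(0 + X)) :: =b=> n1
Partition-refinement fixed point:
  B0 = {m0}
  B1 = {m1}
  B2 = {m2}
  B3 = {m3}
  B4 = {n0, n1, n2}
m0 ∈ B0, n0 ∈ B4 → different blocks

P ≁ Q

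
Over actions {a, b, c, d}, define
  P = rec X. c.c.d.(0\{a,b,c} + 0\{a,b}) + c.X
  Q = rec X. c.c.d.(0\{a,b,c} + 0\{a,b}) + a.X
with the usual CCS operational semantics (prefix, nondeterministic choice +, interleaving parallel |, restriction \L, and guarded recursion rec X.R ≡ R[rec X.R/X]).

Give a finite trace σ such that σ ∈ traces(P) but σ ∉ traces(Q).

ccc

Reachable graph of P (4 states):
  s0 = rec X. c.c.d.(0\{a,b,c} + 0\{a,b}) + c.X | —c→ s0, —c→ s1
  s1 = c.d.(0\{a,b,c} + 0\{a,b}) | —c→ s2
  s2 = d.(0\{a,b,c} + 0\{a,b}) | —d→ s3
  s3 = 0\{a,b,c} + 0\{a,b} | (no moves)
Reachable graph of Q (4 states):
  t0 = rec X. c.c.d.(0\{a,b,c} + 0\{a,b}) + a.X | —a→ t0, —c→ t1
  t1 = c.d.(0\{a,b,c} + 0\{a,b}) | —c→ t2
  t2 = d.(0\{a,b,c} + 0\{a,b}) | —d→ t3
  t3 = 0\{a,b,c} + 0\{a,b} | (no moves)
Trace ⟨ccc⟩ through P, begin at {s0}:
  after c @ step 1: {s0, s1}
  after c @ step 2: {s0, s1, s2}
  after c @ step 3: {s0, s1, s2}
  — P admits the full trace.
Trace ⟨ccc⟩ through Q, begin at {t0}:
  after c @ step 1: {t1}
  after c @ step 2: {t2}
  after c @ step 3: ∅  — Q cannot continue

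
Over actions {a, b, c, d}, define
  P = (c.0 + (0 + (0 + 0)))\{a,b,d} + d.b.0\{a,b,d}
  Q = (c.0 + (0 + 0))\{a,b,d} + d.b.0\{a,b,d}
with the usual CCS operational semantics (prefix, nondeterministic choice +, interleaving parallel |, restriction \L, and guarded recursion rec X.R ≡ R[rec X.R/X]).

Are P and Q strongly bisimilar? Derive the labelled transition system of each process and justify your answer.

YES

Reachable graph of P (3 states):
  u0 = (c.0 + (0 + (0 + 0)))\{a,b,d} + d.b.0\{a,b,d} → --c--▸ u1, --d--▸ u2
  u1 = 0\{a,b,d} → (no moves)
  u2 = b.0\{a,b,d} → --b--▸ u1
Reachable graph of Q (3 states):
  v0 = (c.0 + (0 + 0))\{a,b,d} + d.b.0\{a,b,d} → --c--▸ v1, --d--▸ v2
  v1 = 0\{a,b,d} → (no moves)
  v2 = b.0\{a,b,d} → --b--▸ v1
Coarsest stable partition (strong bisimilarity classes):
  B0 = {u0, v0}
  B1 = {u2, v2}
  B2 = {u1, v1}
u0 ∈ B0, v0 ∈ B0 → same block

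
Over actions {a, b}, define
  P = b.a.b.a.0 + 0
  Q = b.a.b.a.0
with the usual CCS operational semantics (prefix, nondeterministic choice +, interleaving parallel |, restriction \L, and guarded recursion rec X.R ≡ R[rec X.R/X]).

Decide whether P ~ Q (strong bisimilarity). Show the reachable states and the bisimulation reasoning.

Reachable graph of P (5 states):
  p0 = b.a.b.a.0 + 0 | ··b··> p1
  p1 = a.b.a.0 | ··a··> p2
  p2 = b.a.0 | ··b··> p3
  p3 = a.0 | ··a··> p4
  p4 = 0 | stopped
Reachable graph of Q (5 states):
  q0 = b.a.b.a.0 | ··b··> q1
  q1 = a.b.a.0 | ··a··> q2
  q2 = b.a.0 | ··b··> q3
  q3 = a.0 | ··a··> q4
  q4 = 0 | stopped
Bisimilarity quotient blocks:
  B0 = {p0, q0}
  B1 = {p1, q1}
  B2 = {p2, q2}
  B3 = {p3, q3}
  B4 = {p4, q4}
p0 ∈ B0, q0 ∈ B0 → same block

bisimilar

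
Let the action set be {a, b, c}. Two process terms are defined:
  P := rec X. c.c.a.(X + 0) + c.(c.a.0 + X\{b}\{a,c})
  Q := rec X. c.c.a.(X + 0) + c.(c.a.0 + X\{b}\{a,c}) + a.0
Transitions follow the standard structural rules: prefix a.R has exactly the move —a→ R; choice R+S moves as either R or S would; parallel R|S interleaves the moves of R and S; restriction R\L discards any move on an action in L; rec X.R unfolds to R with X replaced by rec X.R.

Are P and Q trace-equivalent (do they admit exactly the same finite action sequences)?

LTS(P): 7 reachable states
  s0 = rec X. c.c.a.(X + 0) + c.(c.a.0 + X\{b}\{a,c}) ⊢ ··c··> s1, ··c··> s2
  s1 = c.a.((rec X. c.c.a.(X + 0) + c.(c.a.0 + X\{b}\{a,c})) + 0) ⊢ ··c··> s3
  s2 = c.a.0 + (rec X. c.c.a.(X + 0) + c.(c.a.0 + X\{b}\{a,c}))\{b}\{a,c} ⊢ ··c··> s4
  s3 = a.((rec X. c.c.a.(X + 0) + c.(c.a.0 + X\{b}\{a,c})) + 0) ⊢ ··a··> s5
  s4 = a.0 ⊢ ··a··> s6
  s5 = (rec X. c.c.a.(X + 0) + c.(c.a.0 + X\{b}\{a,c})) + 0 ⊢ ··c··> s1, ··c··> s2
  s6 = 0 ⊢ ·
LTS(Q): 7 reachable states
  t0 = rec X. c.c.a.(X + 0) + c.(c.a.0 + X\{b}\{a,c}) + a.0 ⊢ ··a··> t1, ··c··> t2, ··c··> t3
  t1 = 0 ⊢ ·
  t2 = c.a.((rec X. c.c.a.(X + 0) + c.(c.a.0 + X\{b}\{a,c}) + a.0) + 0) ⊢ ··c··> t4
  t3 = c.a.0 + (rec X. c.c.a.(X + 0) + c.(c.a.0 + X\{b}\{a,c}) + a.0)\{b}\{a,c} ⊢ ··c··> t5
  t4 = a.((rec X. c.c.a.(X + 0) + c.(c.a.0 + X\{b}\{a,c}) + a.0) + 0) ⊢ ··a··> t6
  t5 = a.0 ⊢ ··a··> t1
  t6 = (rec X. c.c.a.(X + 0) + c.(c.a.0 + X\{b}\{a,c}) + a.0) + 0 ⊢ ··a··> t1, ··c··> t2, ··c··> t3
Trace ⟨a⟩ through Q, begin at {t0}:
  after a @ step 1: {t1}
  Q completes σ.
Trace ⟨a⟩ through P, begin at {s0}:
  after a @ step 1: ∅ (P stuck)

traces(P) ≠ traces(Q) — witness ⟨a⟩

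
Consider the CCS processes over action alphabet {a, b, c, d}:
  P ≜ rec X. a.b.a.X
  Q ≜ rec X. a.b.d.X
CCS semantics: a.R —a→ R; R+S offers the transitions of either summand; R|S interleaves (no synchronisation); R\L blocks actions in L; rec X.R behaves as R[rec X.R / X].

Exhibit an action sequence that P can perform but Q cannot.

aba

LTS(P): 3 reachable states
  u0 = rec X. a.b.a.X ⊢ ··a··> u1
  u1 = b.a.(rec X. a.b.a.X) ⊢ ··b··> u2
  u2 = a.(rec X. a.b.a.X) ⊢ ··a··> u0
LTS(Q): 3 reachable states
  v0 = rec X. a.b.d.X ⊢ ··a··> v1
  v1 = b.d.(rec X. a.b.d.X) ⊢ ··b··> v2
  v2 = d.(rec X. a.b.d.X) ⊢ ··d··> v0
Trace ⟨aba⟩ through P, begin at {u0}:
  after a @ step 1: {u1}
  after b @ step 2: {u2}
  after a @ step 3: {u0}
  P completes σ.
Trace ⟨aba⟩ through Q, begin at {v0}:
  after a @ step 1: {v1}
  after b @ step 2: {v2}
  after a @ step 3: no successor for Q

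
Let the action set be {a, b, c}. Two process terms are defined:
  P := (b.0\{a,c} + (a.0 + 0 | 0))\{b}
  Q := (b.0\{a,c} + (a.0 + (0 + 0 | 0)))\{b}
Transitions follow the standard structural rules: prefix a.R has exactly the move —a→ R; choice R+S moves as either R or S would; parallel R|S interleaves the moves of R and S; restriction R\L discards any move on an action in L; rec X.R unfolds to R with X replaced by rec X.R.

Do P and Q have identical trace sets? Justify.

traces(P) = traces(Q)

LTS(P): 2 reachable states
  s0 = (b.0\{a,c} + (a.0 + 0 | 0))\{b} ⊢ ··a··> s1
  s1 = 0\{b} ⊢ stopped
LTS(Q): 2 reachable states
  t0 = (b.0\{a,c} + (a.0 + (0 + 0 | 0)))\{b} ⊢ ··a··> t1
  t1 = 0\{b} ⊢ stopped
Coarsest stable partition (strong bisimilarity classes):
  B0 = {s0, t0}
  B1 = {s1, t1}
s0 ∈ B0, t0 ∈ B0 → same block
Bisimilar ⇒ trace-equivalent.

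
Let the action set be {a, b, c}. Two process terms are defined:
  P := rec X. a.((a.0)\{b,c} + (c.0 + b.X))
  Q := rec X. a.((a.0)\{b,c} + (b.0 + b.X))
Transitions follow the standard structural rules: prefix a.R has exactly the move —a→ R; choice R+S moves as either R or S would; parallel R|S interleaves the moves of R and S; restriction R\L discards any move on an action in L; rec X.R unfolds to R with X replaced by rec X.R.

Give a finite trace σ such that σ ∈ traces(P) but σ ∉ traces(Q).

LTS(P): 4 reachable states
  m0 = rec X. a.((a.0)\{b,c} + (c.0 + b.X)) → —a→ m1
  m1 = (a.0)\{b,c} + (c.0 + b.(rec X. a.((a.0)\{b,c} + (c.0 + b.X)))) → —a→ m2, —b→ m0, —c→ m3
  m2 = 0\{b,c} → deadlocked
  m3 = 0 → deadlocked
LTS(Q): 4 reachable states
  n0 = rec X. a.((a.0)\{b,c} + (b.0 + b.X)) → —a→ n1
  n1 = (a.0)\{b,c} + (b.0 + b.(rec X. a.((a.0)\{b,c} + (b.0 + b.X)))) → —a→ n2, —b→ n0, —b→ n3
  n2 = 0\{b,c} → deadlocked
  n3 = 0 → deadlocked
Executing ac from P (initial set {m0}):
  [1] a ⇒ {m1}
  [2] c ⇒ {m3}
  — P admits the full trace.
Executing ac from Q (initial set {n0}):
  [1] a ⇒ {n1}
  [2] c ⇒ no successor for Q

ac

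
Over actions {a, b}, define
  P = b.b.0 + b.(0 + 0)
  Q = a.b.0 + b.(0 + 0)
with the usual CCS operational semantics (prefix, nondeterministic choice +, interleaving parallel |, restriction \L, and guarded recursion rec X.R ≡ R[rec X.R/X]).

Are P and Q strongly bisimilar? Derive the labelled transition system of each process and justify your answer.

Reachable graph of P (4 states):
  u0 = b.b.0 + b.(0 + 0) has moves -b-> u1, -b-> u2
  u1 = 0 + 0 has moves deadlocked
  u2 = b.0 has moves -b-> u3
  u3 = 0 has moves deadlocked
Reachable graph of Q (4 states):
  v0 = a.b.0 + b.(0 + 0) has moves -a-> v1, -b-> v2
  v1 = b.0 has moves -b-> v3
  v2 = 0 + 0 has moves deadlocked
  v3 = 0 has moves deadlocked
Bisimilarity quotient blocks:
  B0 = {u0}
  B1 = {u1, u3, v2, v3}
  B2 = {u2, v1}
  B3 = {v0}
u0 ∈ B0, v0 ∈ B3 → different blocks

P ≁ Q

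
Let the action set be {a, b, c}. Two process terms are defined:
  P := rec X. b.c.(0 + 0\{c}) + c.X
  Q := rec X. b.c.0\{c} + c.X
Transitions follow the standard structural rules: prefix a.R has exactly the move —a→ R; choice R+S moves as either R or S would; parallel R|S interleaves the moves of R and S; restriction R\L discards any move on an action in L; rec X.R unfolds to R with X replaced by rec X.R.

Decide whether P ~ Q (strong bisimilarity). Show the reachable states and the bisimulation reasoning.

LTS(P): 3 reachable states
  u0 = rec X. b.c.(0 + 0\{c}) + c.X has moves ··b··> u1, ··c··> u0
  u1 = c.(0 + 0\{c}) has moves ··c··> u2
  u2 = 0 + 0\{c} has moves stopped
LTS(Q): 3 reachable states
  v0 = rec X. b.c.0\{c} + c.X has moves ··b··> v1, ··c··> v0
  v1 = c.0\{c} has moves ··c··> v2
  v2 = 0\{c} has moves stopped
Partition-refinement fixed point:
  B0 = {u0, v0}
  B1 = {u1, v1}
  B2 = {u2, v2}
u0 ∈ B0, v0 ∈ B0 → same block

bisimilar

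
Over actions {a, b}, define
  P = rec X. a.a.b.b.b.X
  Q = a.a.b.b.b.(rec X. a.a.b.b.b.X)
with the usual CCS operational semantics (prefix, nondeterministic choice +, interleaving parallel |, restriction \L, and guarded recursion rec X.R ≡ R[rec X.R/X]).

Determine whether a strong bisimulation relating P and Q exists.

Reachable graph of P (5 states):
  s0 = rec X. a.a.b.b.b.X has moves —a→ s1
  s1 = a.b.b.b.(rec X. a.a.b.b.b.X) has moves —a→ s2
  s2 = b.b.b.(rec X. a.a.b.b.b.X) has moves —b→ s3
  s3 = b.b.(rec X. a.a.b.b.b.X) has moves —b→ s4
  s4 = b.(rec X. a.a.b.b.b.X) has moves —b→ s0
Reachable graph of Q (6 states):
  t0 = a.a.b.b.b.(rec X. a.a.b.b.b.X) has moves —a→ t1
  t1 = a.b.b.b.(rec X. a.a.b.b.b.X) has moves —a→ t2
  t2 = b.b.b.(rec X. a.a.b.b.b.X) has moves —b→ t3
  t3 = b.b.(rec X. a.a.b.b.b.X) has moves —b→ t4
  t4 = b.(rec X. a.a.b.b.b.X) has moves —b→ t5
  t5 = rec X. a.a.b.b.b.X has moves —a→ t1
Partition-refinement fixed point:
  B0 = {s0, t0, t5}
  B1 = {s1, t1}
  B2 = {s2, t2}
  B3 = {s3, t3}
  B4 = {s4, t4}
s0 ∈ B0, t0 ∈ B0 → same block

P ~ Q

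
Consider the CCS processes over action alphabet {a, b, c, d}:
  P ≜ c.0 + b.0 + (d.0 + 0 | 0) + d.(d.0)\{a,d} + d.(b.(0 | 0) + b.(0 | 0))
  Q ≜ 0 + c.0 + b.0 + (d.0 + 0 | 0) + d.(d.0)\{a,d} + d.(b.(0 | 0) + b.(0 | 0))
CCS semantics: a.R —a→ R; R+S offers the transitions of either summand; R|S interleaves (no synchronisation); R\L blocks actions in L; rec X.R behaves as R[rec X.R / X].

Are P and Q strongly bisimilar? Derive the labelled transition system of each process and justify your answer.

P ~ Q

Reachable graph of P (5 states):
  u0 = c.0 + b.0 + (d.0 + 0 | 0) + d.(d.0)\{a,d} + d.(b.(0 | 0) + b.(0 | 0)) | --b--▸ u1, --c--▸ u1, --d--▸ u1, --d--▸ u2, --d--▸ u3
  u1 = 0 | ·
  u2 = (d.0)\{a,d} | ·
  u3 = b.(0 | 0) + b.(0 | 0) | --b--▸ u4
  u4 = 0 | 0 | ·
Reachable graph of Q (5 states):
  v0 = 0 + c.0 + b.0 + (d.0 + 0 | 0) + d.(d.0)\{a,d} + d.(b.(0 | 0) + b.(0 | 0)) | --b--▸ v1, --c--▸ v1, --d--▸ v1, --d--▸ v2, --d--▸ v3
  v1 = 0 | ·
  v2 = (d.0)\{a,d} | ·
  v3 = b.(0 | 0) + b.(0 | 0) | --b--▸ v4
  v4 = 0 | 0 | ·
Bisimilarity quotient blocks:
  B0 = {u0, v0}
  B1 = {u3, v3}
  B2 = {u1, u2, u4, v1, v2, v4}
u0 ∈ B0, v0 ∈ B0 → same block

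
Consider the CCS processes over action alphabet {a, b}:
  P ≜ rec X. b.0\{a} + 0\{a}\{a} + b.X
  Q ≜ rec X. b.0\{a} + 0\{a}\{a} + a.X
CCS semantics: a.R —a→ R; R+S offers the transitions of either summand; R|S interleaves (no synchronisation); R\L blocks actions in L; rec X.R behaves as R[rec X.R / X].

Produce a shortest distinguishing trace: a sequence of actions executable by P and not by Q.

P's transition system — 2 states:
  u0 = rec X. b.0\{a} + 0\{a}\{a} + b.X has moves --b--▸ u0, --b--▸ u1
  u1 = 0\{a} has moves (no moves)
Q's transition system — 2 states:
  v0 = rec X. b.0\{a} + 0\{a}\{a} + a.X has moves --a--▸ v0, --b--▸ v1
  v1 = 0\{a} has moves (no moves)
Run σ = ⟨bb⟩ on P: start {u0}
  [1] b ⇒ {u0, u1}
  [2] b ⇒ {u0, u1}
  — P admits the full trace.
Run σ = ⟨bb⟩ on Q: start {v0}
  [1] b ⇒ {v1}
  [2] b ⇒ no successor for Q

bb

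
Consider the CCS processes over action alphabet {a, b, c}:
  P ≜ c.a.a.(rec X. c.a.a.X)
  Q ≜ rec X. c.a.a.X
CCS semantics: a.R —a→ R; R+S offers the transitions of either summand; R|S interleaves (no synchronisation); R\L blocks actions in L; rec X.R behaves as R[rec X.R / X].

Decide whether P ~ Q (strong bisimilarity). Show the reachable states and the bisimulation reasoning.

YES

Reachable graph of P (4 states):
  u0 = c.a.a.(rec X. c.a.a.X) ⊢ -c-> u1
  u1 = a.a.(rec X. c.a.a.X) ⊢ -a-> u2
  u2 = a.(rec X. c.a.a.X) ⊢ -a-> u3
  u3 = rec X. c.a.a.X ⊢ -c-> u1
Reachable graph of Q (3 states):
  v0 = rec X. c.a.a.X ⊢ -c-> v1
  v1 = a.a.(rec X. c.a.a.X) ⊢ -a-> v2
  v2 = a.(rec X. c.a.a.X) ⊢ -a-> v0
Coarsest stable partition (strong bisimilarity classes):
  B0 = {u0, u3, v0}
  B1 = {u1, v1}
  B2 = {u2, v2}
u0 ∈ B0, v0 ∈ B0 → same block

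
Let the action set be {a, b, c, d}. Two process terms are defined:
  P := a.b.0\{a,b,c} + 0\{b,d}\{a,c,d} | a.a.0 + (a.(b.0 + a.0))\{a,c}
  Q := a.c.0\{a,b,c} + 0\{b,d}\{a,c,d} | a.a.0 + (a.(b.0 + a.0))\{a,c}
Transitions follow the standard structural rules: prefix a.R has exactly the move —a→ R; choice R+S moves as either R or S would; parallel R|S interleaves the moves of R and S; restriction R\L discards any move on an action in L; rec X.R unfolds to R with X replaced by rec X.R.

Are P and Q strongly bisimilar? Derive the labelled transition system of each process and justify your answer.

NO

LTS(P): 5 reachable states
  p0 = a.b.0\{a,b,c} + 0\{b,d}\{a,c,d} | a.a.0 + (a.(b.0 + a.0))\{a,c} → -a-> p1, -a-> p2
  p1 = 0\{b,d}\{a,c,d} | a.0 → -a-> p3
  p2 = b.0\{a,b,c} → -b-> p4
  p3 = 0\{b,d}\{a,c,d} | 0 → stopped
  p4 = 0\{a,b,c} → stopped
LTS(Q): 5 reachable states
  q0 = a.c.0\{a,b,c} + 0\{b,d}\{a,c,d} | a.a.0 + (a.(b.0 + a.0))\{a,c} → -a-> q1, -a-> q2
  q1 = 0\{b,d}\{a,c,d} | a.0 → -a-> q3
  q2 = c.0\{a,b,c} → -c-> q4
  q3 = 0\{b,d}\{a,c,d} | 0 → stopped
  q4 = 0\{a,b,c} → stopped
Coarsest stable partition (strong bisimilarity classes):
  B0 = {p0}
  B1 = {p2}
  B2 = {p3, p4, q3, q4}
  B3 = {p1, q1}
  B4 = {q0}
  B5 = {q2}
p0 ∈ B0, q0 ∈ B4 → different blocks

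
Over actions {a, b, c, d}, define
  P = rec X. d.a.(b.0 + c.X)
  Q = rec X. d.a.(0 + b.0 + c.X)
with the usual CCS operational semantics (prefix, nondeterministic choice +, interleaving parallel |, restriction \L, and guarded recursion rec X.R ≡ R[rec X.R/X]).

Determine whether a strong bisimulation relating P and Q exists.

bisimilar

LTS(P): 4 reachable states
  p0 = rec X. d.a.(b.0 + c.X) | ··d··> p1
  p1 = a.(b.0 + c.(rec X. d.a.(b.0 + c.X))) | ··a··> p2
  p2 = b.0 + c.(rec X. d.a.(b.0 + c.X)) | ··b··> p3, ··c··> p0
  p3 = 0 | deadlocked
LTS(Q): 4 reachable states
  q0 = rec X. d.a.(0 + b.0 + c.X) | ··d··> q1
  q1 = a.(0 + b.0 + c.(rec X. d.a.(0 + b.0 + c.X))) | ··a··> q2
  q2 = 0 + b.0 + c.(rec X. d.a.(0 + b.0 + c.X)) | ··b··> q3, ··c··> q0
  q3 = 0 | deadlocked
Partition-refinement fixed point:
  B0 = {p0, q0}
  B1 = {p1, q1}
  B2 = {p2, q2}
  B3 = {p3, q3}
p0 ∈ B0, q0 ∈ B0 → same block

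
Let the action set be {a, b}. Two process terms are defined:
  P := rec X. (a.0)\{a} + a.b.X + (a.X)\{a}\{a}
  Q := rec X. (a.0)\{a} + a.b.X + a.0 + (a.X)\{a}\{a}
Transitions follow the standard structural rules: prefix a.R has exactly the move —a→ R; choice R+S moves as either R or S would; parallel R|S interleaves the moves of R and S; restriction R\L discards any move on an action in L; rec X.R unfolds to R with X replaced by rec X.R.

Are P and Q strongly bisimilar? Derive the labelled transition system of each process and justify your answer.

NO

P's transition system — 2 states:
  s0 = rec X. (a.0)\{a} + a.b.X + (a.X)\{a}\{a} has moves --a--▸ s1
  s1 = b.(rec X. (a.0)\{a} + a.b.X + (a.X)\{a}\{a}) has moves --b--▸ s0
Q's transition system — 3 states:
  t0 = rec X. (a.0)\{a} + a.b.X + a.0 + (a.X)\{a}\{a} has moves --a--▸ t1, --a--▸ t2
  t1 = 0 has moves stopped
  t2 = b.(rec X. (a.0)\{a} + a.b.X + a.0 + (a.X)\{a}\{a}) has moves --b--▸ t0
Coarsest stable partition (strong bisimilarity classes):
  B0 = {s0}
  B1 = {s1}
  B2 = {t0}
  B3 = {t2}
  B4 = {t1}
s0 ∈ B0, t0 ∈ B2 → different blocks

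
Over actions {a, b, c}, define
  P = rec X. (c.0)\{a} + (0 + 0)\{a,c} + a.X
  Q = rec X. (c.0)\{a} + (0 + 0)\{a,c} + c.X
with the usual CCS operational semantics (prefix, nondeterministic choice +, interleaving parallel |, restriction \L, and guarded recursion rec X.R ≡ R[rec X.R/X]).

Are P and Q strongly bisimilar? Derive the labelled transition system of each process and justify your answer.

LTS(P): 2 reachable states
  u0 = rec X. (c.0)\{a} + (0 + 0)\{a,c} + a.X ⊢ ··a··> u0, ··c··> u1
  u1 = 0\{a} ⊢ ∅
LTS(Q): 2 reachable states
  v0 = rec X. (c.0)\{a} + (0 + 0)\{a,c} + c.X ⊢ ··c··> v0, ··c··> v1
  v1 = 0\{a} ⊢ ∅
Partition-refinement fixed point:
  B0 = {u0}
  B1 = {u1, v1}
  B2 = {v0}
u0 ∈ B0, v0 ∈ B2 → different blocks

not bisimilar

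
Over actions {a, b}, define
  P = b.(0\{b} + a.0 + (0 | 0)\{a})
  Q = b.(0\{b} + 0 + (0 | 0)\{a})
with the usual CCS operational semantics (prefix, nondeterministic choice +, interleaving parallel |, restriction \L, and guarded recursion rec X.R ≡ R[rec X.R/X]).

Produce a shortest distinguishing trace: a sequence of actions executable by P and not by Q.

Reachable graph of P (3 states):
  p0 = b.(0\{b} + a.0 + (0 | 0)\{a}) :: =b=> p1
  p1 = 0\{b} + a.0 + (0 | 0)\{a} :: =a=> p2
  p2 = 0 :: ∅
Reachable graph of Q (2 states):
  q0 = b.(0\{b} + 0 + (0 | 0)\{a}) :: =b=> q1
  q1 = 0\{b} + 0 + (0 | 0)\{a} :: ∅
Executing ba from P (initial set {p0}):
  after b @ step 1: {p1}
  after a @ step 2: {p2}
  P completes σ.
Executing ba from Q (initial set {q0}):
  after b @ step 1: {q1}
  after a @ step 2: ∅ (Q stuck)

ba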